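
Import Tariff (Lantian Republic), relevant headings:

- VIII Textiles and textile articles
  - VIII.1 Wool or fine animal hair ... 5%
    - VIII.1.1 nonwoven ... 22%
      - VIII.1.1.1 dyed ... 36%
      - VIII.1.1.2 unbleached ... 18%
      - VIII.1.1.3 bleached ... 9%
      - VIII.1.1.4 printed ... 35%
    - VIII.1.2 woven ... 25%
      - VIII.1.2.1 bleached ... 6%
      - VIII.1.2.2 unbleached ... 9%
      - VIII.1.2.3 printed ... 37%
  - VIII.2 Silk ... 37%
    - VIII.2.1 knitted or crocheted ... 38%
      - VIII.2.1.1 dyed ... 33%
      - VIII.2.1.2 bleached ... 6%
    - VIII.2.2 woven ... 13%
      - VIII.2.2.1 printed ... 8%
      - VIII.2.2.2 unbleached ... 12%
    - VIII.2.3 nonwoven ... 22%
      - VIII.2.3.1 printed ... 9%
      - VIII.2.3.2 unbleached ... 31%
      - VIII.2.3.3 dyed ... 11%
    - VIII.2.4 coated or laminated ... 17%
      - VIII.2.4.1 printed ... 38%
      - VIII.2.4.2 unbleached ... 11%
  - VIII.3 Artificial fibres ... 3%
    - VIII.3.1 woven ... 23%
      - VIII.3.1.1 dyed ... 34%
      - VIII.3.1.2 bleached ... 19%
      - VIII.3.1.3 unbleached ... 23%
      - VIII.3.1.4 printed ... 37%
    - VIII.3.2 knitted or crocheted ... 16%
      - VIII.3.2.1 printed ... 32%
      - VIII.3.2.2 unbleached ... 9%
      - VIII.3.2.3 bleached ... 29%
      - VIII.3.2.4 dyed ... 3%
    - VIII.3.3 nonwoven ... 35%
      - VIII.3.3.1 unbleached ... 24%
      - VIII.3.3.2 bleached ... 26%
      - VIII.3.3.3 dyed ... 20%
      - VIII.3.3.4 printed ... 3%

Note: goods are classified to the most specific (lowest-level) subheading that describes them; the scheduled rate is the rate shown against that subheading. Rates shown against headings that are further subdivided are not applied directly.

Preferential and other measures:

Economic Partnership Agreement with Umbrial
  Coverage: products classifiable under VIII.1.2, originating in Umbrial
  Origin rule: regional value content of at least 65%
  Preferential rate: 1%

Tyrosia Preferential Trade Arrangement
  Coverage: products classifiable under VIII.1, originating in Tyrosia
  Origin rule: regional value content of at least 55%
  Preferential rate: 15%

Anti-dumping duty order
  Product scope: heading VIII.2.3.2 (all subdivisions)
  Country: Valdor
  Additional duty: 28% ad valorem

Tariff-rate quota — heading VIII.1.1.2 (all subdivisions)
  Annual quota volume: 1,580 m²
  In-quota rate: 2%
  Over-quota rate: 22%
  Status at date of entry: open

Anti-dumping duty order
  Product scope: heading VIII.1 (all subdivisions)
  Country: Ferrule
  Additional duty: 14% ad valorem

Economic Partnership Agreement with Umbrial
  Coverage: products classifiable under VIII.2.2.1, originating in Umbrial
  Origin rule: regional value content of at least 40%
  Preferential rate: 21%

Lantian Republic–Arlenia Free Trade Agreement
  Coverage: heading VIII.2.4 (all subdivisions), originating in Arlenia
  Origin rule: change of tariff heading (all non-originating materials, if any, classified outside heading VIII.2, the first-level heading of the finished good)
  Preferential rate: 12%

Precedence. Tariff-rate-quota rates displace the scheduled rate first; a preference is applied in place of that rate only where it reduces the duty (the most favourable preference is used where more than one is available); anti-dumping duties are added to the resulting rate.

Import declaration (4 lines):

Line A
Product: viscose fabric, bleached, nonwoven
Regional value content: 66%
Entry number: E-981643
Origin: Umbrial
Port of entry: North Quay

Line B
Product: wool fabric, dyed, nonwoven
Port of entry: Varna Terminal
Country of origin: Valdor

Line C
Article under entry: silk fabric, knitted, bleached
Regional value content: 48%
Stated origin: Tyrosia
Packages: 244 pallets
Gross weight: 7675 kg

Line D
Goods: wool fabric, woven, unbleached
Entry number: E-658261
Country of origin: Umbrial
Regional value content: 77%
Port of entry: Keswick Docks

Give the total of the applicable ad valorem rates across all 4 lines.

Line A: viscose → VIII.3; nonwoven → VIII.3.3; bleached → VIII.3.3.2. Scheduled 26%. Umbrial agreement on VIII.1.2: VIII.3.3.2 not covered; Umbrial agreement on VIII.2.2.1: VIII.3.3.2 not covered. → 26%.
Line B: wool → VIII.1; nonwoven → VIII.1.1; dyed → VIII.1.1.1. Scheduled 36%. No special measure applies. → 36%.
Line C: silk → VIII.2; knitted → VIII.2.1; bleached → VIII.2.1.2. Scheduled 6%. Tyrosia agreement on VIII.1: VIII.2.1.2 not covered. → 6%.
Line D: wool → VIII.1; woven → VIII.1.2; unbleached → VIII.1.2.2. Scheduled 9%. Umbrial agreement on VIII.1.2: RVC ≥ 65% → 1% available; Umbrial agreement on VIII.2.2.1: VIII.1.2.2 not covered; preferential 1%. → 1%.
Sum: 26% + 36% + 6% + 1% = 69%.

69%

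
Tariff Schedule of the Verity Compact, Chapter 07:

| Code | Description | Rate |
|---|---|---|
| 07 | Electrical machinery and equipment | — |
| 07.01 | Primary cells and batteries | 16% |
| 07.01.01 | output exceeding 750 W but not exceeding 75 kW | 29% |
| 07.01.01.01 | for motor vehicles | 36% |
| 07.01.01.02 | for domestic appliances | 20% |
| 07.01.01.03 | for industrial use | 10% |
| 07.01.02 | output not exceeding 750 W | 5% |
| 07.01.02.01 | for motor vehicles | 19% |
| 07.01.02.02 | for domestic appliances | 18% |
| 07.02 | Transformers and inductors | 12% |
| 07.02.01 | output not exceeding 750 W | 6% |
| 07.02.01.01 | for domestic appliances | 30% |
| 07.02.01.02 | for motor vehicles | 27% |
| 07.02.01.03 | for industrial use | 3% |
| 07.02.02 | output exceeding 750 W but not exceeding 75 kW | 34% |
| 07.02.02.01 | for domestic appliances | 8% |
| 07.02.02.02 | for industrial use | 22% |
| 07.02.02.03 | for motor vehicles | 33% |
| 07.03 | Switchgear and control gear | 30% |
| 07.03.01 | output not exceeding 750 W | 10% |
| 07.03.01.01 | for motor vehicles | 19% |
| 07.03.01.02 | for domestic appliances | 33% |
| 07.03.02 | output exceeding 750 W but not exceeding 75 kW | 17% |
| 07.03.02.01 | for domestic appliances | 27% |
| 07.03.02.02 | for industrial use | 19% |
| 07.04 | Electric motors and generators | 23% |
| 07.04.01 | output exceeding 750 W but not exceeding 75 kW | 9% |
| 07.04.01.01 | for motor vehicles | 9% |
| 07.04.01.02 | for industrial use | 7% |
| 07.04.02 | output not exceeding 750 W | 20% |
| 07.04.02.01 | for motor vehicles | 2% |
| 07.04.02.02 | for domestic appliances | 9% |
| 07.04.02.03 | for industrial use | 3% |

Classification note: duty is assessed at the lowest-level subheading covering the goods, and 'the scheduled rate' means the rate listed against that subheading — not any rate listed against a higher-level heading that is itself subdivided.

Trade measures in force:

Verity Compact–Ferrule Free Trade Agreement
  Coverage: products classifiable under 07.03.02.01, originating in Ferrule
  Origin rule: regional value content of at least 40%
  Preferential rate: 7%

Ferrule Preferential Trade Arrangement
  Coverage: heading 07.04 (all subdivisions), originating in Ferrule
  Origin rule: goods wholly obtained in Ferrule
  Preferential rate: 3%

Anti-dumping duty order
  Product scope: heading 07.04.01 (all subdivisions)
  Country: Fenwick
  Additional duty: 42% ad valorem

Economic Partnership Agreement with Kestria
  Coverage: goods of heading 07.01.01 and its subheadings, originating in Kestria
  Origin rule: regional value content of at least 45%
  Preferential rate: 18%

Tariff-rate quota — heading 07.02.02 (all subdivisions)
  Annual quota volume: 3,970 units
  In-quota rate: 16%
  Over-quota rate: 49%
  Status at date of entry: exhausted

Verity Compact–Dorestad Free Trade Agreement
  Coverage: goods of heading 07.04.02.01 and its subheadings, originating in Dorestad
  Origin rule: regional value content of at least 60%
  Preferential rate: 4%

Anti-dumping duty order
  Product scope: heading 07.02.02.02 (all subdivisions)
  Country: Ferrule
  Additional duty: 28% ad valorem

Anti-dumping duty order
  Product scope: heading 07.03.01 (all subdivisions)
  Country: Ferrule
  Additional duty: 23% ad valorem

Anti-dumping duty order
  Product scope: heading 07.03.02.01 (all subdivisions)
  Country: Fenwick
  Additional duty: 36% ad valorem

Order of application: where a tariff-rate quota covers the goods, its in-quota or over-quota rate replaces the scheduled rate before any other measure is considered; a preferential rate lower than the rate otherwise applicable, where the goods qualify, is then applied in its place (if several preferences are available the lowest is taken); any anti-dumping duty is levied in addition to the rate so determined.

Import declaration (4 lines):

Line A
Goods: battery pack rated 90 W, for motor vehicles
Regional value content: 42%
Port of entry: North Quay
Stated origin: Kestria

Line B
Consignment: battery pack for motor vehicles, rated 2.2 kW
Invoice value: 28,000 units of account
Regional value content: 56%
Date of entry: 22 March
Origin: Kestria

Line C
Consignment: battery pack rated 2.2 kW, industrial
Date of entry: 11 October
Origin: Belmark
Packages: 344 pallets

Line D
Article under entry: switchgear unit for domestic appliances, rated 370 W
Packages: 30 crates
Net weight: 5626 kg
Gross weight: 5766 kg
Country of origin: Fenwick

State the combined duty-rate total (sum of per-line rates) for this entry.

Line A: battery pack → 07.01; rated 90 W → 07.01.02; for motor vehicles → 07.01.02.01. Scheduled 19%. Kestria agreement on 07.01.01: 07.01.02.01 not covered. → 19%.
Line B: battery pack → 07.01; rated 2.2 kW → 07.01.01; for motor vehicles → 07.01.01.01. Scheduled 36%. Kestria agreement on 07.01.01: RVC ≥ 45% → 18% available; preferential 18%. → 18%.
Line C: battery pack → 07.01; rated 2.2 kW → 07.01.01; industrial → 07.01.01.03. Scheduled 10%. No special measure applies. → 10%.
Line D: switchgear unit → 07.03; rated 370 W → 07.03.01; for domestic appliances → 07.03.01.02. Scheduled 33%. No special measure applies. → 33%.
Sum: 19% + 18% + 10% + 33% = 80%.

80%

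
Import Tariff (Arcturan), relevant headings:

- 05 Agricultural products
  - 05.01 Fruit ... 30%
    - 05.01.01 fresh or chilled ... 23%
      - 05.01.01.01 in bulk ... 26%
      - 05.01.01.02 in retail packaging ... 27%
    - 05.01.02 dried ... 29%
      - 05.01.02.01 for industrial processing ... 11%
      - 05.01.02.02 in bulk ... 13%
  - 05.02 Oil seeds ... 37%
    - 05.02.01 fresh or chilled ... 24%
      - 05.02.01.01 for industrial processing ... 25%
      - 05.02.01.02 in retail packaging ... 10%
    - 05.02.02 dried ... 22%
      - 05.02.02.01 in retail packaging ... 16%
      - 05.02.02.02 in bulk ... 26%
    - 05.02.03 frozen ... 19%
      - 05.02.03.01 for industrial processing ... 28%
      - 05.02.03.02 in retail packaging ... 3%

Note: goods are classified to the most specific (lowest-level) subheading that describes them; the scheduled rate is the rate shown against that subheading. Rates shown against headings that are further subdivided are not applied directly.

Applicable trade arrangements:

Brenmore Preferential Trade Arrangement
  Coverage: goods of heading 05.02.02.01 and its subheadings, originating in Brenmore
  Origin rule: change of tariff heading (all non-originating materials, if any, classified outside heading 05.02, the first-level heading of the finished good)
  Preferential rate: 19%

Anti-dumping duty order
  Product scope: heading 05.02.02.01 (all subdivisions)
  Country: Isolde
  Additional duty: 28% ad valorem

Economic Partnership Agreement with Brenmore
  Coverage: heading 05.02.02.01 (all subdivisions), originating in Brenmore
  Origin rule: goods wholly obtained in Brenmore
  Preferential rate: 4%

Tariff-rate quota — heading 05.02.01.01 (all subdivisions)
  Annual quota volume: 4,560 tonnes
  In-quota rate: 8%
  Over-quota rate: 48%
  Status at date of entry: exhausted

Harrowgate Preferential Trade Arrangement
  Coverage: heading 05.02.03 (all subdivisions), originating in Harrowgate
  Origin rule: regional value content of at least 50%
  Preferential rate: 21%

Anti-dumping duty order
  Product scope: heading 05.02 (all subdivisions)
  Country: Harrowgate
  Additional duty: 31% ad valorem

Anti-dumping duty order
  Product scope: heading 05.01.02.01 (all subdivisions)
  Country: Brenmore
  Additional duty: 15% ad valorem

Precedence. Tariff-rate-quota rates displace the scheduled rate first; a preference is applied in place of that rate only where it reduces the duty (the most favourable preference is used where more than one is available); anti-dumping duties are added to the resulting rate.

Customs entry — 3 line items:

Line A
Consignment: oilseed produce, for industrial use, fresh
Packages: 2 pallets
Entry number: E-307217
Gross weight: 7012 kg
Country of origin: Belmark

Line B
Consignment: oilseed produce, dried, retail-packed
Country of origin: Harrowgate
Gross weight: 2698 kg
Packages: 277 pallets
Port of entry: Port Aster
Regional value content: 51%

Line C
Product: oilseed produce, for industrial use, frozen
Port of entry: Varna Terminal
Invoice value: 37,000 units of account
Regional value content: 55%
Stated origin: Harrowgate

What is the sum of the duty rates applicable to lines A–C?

147%

Line A: oilseed → 05.02; fresh → 05.02.01; for industrial use → 05.02.01.01. Scheduled 25%. quota on 05.02.01.01 exhausted → over-quota 48%. → 48%.
Line B: oilseed → 05.02; dried → 05.02.02; retail-packed → 05.02.02.01. Scheduled 16%. Harrowgate agreement on 05.02.03: 05.02.02.01 not covered; anti-dumping (Harrowgate, 05.02): +31%; total 16% + 31% = 47%. → 47%.
Line C: oilseed → 05.02; frozen → 05.02.03; for industrial use → 05.02.03.01. Scheduled 28%. Harrowgate agreement on 05.02.03: RVC ≥ 50% → 21% available; preferential 21%; anti-dumping (Harrowgate, 05.02): +31%; total 21% + 31% = 52%. → 52%.
Sum: 48% + 47% + 52% = 147%.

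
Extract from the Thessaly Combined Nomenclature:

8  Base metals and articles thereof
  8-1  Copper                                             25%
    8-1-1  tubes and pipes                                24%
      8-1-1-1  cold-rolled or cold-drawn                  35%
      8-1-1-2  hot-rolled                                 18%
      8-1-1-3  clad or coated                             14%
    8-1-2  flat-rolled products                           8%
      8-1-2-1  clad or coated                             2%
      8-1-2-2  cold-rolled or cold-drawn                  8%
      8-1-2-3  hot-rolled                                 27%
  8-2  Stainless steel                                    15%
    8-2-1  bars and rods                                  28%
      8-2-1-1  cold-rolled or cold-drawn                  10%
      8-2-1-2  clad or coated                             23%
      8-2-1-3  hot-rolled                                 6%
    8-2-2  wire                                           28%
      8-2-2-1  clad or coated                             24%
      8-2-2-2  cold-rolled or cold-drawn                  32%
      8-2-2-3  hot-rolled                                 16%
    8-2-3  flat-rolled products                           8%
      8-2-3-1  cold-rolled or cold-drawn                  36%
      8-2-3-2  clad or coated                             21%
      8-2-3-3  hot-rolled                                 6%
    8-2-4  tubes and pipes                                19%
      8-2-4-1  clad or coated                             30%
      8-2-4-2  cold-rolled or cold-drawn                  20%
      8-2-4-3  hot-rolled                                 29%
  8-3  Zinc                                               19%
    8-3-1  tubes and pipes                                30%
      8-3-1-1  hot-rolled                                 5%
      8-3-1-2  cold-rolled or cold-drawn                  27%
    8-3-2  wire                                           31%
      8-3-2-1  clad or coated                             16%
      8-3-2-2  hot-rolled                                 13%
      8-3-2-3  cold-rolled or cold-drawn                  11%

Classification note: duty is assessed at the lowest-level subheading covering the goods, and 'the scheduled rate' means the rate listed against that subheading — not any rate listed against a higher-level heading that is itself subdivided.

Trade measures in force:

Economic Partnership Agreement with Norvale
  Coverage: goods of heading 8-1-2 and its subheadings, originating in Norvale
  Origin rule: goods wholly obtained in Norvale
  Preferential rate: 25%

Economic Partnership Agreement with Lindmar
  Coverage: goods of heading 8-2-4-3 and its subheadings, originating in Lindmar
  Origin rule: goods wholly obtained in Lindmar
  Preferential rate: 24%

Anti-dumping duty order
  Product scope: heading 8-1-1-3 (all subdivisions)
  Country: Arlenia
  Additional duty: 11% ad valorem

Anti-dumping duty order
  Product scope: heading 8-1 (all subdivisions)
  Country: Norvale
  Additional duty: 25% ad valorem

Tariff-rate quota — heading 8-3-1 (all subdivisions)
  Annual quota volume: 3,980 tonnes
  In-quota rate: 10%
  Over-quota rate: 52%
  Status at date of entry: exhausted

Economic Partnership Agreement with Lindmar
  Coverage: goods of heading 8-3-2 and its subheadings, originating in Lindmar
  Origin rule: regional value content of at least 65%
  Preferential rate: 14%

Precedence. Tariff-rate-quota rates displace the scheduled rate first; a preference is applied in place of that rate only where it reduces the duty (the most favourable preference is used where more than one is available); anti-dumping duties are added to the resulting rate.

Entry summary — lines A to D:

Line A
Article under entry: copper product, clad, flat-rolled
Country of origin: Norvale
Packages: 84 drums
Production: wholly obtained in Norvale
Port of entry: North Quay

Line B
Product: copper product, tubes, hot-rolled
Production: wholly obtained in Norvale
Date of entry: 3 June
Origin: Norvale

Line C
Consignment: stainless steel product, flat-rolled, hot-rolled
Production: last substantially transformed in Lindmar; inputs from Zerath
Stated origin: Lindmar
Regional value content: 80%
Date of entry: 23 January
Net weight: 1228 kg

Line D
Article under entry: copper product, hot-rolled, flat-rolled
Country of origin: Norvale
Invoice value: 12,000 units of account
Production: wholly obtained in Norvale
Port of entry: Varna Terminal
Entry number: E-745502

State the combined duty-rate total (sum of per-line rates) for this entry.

Line A: copper → 8-1; flat-rolled → 8-1-2; clad → 8-1-2-1. Scheduled 2%. Norvale agreement on 8-1-2: wholly obtained → 25% available; preference 25% not lower than 2% → no reduction; anti-dumping (Norvale, 8-1): +25%; total 2% + 25% = 27%. → 27%.
Line B: copper → 8-1; tubes → 8-1-1; hot-rolled → 8-1-1-2. Scheduled 18%. Norvale agreement on 8-1-2: 8-1-1-2 not covered; anti-dumping (Norvale, 8-1): +25%; total 18% + 25% = 43%. → 43%.
Line C: stainless steel → 8-2; flat-rolled → 8-2-3; hot-rolled → 8-2-3-3. Scheduled 6%. Lindmar agreement on 8-2-4-3: 8-2-3-3 not covered; Lindmar agreement on 8-3-2: 8-2-3-3 not covered. → 6%.
Line D: copper → 8-1; flat-rolled → 8-1-2; hot-rolled → 8-1-2-3. Scheduled 27%. Norvale agreement on 8-1-2: wholly obtained → 25% available; preferential 25%; anti-dumping (Norvale, 8-1): +25%; total 25% + 25% = 50%. → 50%.
Sum: 27% + 43% + 6% + 50% = 126%.

126%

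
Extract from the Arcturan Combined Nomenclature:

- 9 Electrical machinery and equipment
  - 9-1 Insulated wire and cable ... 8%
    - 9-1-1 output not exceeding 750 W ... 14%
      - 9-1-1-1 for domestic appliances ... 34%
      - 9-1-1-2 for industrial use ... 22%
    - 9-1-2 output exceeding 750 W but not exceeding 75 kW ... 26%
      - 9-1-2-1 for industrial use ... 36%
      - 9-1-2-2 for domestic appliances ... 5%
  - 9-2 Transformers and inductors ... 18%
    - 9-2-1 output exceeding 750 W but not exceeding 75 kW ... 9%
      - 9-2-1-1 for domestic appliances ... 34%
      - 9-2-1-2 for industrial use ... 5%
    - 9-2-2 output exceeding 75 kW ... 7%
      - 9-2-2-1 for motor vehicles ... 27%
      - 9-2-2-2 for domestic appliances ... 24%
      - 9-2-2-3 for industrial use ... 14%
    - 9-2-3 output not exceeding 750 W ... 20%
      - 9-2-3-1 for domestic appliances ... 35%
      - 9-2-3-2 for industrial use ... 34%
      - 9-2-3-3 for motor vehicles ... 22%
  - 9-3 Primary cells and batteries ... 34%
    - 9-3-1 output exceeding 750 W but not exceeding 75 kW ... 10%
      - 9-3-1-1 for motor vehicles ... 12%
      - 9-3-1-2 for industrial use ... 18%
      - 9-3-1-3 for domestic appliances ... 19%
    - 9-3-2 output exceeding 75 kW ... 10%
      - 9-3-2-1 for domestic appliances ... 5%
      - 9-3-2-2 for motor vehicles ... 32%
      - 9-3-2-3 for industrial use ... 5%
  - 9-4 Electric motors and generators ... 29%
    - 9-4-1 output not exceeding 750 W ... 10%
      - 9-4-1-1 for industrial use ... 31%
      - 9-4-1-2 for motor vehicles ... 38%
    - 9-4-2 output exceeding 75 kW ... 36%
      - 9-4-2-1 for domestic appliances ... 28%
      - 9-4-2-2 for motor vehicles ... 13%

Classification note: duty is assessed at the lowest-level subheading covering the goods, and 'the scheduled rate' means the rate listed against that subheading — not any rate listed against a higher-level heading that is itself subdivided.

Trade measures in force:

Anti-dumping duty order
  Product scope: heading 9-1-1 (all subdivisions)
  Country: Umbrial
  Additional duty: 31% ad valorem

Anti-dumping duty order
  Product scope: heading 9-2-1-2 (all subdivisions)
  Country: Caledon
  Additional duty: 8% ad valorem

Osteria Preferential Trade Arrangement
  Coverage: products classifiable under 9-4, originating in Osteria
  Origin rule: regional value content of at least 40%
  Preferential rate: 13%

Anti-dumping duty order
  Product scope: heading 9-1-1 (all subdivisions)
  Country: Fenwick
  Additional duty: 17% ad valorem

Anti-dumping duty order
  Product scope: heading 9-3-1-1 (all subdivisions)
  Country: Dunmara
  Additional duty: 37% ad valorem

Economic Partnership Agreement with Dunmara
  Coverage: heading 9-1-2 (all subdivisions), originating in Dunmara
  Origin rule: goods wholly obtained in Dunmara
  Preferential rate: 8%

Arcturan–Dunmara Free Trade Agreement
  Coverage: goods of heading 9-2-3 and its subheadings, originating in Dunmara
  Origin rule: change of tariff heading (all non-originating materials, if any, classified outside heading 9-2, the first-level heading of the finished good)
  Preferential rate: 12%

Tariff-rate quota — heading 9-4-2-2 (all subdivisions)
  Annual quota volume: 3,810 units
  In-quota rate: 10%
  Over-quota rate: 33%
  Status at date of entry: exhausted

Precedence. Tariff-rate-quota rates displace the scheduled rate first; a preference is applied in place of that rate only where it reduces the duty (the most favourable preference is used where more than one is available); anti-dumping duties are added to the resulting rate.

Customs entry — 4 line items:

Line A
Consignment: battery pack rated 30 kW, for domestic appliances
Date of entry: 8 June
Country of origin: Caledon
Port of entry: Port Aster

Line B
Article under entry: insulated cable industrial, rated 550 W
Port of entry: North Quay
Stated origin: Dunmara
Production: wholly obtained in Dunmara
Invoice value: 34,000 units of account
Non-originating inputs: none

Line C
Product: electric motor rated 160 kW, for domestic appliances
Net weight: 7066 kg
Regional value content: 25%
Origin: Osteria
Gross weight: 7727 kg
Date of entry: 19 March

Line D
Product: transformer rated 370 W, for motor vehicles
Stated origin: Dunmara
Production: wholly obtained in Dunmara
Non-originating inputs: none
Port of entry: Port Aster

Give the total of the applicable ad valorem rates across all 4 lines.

Line A: battery pack → 9-3; rated 30 kW → 9-3-1; for domestic appliances → 9-3-1-3. Scheduled 19%. No special measure applies. → 19%.
Line B: insulated cable → 9-1; rated 550 W → 9-1-1; industrial → 9-1-1-2. Scheduled 22%. Dunmara agreement on 9-1-2: 9-1-1-2 not covered; Dunmara agreement on 9-2-3: 9-1-1-2 not covered. → 22%.
Line C: electric motor → 9-4; rated 160 kW → 9-4-2; for domestic appliances → 9-4-2-1. Scheduled 28%. Osteria agreement on 9-4: RVC < 40%. → 28%.
Line D: transformer → 9-2; rated 370 W → 9-2-3; for motor vehicles → 9-2-3-3. Scheduled 22%. Dunmara agreement on 9-1-2: 9-2-3-3 not covered; Dunmara agreement on 9-2-3: CTH met → 12% available; preferential 12%. → 12%.
Sum: 19% + 22% + 28% + 12% = 81%.

81%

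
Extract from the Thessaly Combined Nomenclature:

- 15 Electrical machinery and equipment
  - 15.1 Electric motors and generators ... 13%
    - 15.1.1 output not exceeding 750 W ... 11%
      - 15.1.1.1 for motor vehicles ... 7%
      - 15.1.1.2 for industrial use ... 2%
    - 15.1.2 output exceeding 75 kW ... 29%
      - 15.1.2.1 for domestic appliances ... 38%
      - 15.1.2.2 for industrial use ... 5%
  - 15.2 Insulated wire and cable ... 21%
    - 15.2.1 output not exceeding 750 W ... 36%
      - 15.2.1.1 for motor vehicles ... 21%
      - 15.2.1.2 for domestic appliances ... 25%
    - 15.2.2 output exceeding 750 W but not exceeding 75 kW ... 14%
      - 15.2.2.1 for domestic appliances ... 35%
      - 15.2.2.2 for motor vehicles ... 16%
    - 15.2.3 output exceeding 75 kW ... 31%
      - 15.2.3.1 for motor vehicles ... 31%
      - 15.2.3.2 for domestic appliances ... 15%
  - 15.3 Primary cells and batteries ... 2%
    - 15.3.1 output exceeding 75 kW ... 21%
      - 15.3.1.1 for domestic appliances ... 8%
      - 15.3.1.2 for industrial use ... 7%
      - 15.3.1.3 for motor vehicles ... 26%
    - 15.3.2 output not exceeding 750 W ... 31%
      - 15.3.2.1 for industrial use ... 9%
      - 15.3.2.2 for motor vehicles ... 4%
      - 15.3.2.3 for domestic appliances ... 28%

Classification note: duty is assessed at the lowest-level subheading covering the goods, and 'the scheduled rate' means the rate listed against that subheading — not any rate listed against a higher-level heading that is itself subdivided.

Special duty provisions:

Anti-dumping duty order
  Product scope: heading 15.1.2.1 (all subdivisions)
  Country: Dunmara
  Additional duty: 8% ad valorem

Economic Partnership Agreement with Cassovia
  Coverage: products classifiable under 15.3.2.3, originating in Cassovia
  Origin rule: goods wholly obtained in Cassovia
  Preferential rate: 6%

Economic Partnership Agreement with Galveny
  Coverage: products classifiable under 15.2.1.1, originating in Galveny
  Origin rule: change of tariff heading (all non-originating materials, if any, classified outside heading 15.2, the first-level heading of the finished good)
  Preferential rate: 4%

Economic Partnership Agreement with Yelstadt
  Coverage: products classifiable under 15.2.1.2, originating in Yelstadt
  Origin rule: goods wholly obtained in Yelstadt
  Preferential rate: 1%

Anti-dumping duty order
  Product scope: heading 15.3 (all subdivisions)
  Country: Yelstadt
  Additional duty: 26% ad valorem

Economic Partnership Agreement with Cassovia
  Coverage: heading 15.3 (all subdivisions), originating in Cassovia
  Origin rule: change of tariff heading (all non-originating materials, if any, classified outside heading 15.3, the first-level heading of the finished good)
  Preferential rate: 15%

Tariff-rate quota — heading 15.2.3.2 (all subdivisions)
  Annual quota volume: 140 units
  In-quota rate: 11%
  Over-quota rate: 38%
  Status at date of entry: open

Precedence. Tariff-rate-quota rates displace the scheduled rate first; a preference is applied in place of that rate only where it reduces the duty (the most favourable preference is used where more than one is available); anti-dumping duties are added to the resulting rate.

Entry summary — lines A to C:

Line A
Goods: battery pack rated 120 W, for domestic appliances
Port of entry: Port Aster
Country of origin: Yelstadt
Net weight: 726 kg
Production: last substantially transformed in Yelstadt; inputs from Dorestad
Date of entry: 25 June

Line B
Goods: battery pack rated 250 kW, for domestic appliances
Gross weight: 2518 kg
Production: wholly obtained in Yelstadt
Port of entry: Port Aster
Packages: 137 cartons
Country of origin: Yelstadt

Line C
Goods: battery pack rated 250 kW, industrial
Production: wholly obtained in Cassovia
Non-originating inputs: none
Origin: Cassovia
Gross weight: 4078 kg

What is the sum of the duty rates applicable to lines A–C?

95%

Line A: battery pack → 15.3; rated 120 W → 15.3.2; for domestic appliances → 15.3.2.3. Scheduled 28%. Yelstadt agreement on 15.2.1.2: 15.3.2.3 not covered; anti-dumping (Yelstadt, 15.3): +26%; total 28% + 26% = 54%. → 54%.
Line B: battery pack → 15.3; rated 250 kW → 15.3.1; for domestic appliances → 15.3.1.1. Scheduled 8%. Yelstadt agreement on 15.2.1.2: 15.3.1.1 not covered; anti-dumping (Yelstadt, 15.3): +26%; total 8% + 26% = 34%. → 34%.
Line C: battery pack → 15.3; rated 250 kW → 15.3.1; industrial → 15.3.1.2. Scheduled 7%. Cassovia agreement on 15.3.2.3: 15.3.1.2 not covered; Cassovia agreement on 15.3: CTH met → 15% available; preference 15% not lower than 7% → no reduction. → 7%.
Sum: 54% + 34% + 7% = 95%.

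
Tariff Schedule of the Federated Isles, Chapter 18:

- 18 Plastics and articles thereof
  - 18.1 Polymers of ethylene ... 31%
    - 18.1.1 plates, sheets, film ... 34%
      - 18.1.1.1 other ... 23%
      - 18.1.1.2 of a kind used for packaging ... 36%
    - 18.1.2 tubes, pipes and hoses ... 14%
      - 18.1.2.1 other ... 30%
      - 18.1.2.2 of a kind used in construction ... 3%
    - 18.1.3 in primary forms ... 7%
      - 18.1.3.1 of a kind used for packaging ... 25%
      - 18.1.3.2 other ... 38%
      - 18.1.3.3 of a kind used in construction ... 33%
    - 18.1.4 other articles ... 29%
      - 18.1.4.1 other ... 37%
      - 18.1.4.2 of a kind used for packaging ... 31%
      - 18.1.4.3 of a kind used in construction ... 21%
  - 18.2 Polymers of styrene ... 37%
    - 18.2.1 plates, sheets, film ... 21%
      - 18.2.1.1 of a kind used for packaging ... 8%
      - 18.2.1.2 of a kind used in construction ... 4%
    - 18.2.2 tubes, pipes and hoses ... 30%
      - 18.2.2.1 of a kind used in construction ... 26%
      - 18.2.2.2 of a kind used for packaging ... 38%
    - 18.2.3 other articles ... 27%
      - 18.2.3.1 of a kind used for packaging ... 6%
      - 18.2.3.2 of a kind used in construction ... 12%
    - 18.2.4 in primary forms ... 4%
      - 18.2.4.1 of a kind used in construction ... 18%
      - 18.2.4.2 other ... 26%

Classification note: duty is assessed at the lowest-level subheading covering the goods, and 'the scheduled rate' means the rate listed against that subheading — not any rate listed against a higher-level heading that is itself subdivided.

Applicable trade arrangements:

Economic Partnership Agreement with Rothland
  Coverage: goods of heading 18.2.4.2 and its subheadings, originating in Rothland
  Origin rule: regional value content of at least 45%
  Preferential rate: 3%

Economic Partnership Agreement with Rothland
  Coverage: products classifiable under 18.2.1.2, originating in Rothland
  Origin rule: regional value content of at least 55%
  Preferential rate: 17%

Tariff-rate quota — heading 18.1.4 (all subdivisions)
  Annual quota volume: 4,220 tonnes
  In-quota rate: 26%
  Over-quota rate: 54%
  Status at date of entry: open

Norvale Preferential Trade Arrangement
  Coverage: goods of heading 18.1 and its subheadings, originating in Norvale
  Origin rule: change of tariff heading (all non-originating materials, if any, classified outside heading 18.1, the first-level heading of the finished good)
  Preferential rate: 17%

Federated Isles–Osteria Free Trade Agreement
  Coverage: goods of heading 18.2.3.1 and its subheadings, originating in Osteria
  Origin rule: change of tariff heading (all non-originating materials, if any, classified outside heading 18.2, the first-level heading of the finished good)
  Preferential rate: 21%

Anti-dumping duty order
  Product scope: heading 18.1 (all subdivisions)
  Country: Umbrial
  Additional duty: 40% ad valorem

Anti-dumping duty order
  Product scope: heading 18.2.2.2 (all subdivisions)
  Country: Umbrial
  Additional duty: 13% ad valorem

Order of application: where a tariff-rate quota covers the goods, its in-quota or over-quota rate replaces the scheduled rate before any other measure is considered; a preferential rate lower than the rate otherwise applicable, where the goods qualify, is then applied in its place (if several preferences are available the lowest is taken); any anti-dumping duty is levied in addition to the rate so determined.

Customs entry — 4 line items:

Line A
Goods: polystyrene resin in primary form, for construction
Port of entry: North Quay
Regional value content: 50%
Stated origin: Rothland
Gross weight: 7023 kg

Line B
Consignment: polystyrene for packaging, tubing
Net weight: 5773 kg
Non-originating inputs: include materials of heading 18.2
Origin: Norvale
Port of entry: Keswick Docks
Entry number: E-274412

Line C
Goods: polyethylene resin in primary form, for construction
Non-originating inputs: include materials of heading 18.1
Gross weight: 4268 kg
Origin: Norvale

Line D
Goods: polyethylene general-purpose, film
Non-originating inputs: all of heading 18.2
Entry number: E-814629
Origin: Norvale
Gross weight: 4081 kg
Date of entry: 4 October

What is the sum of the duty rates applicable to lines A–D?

Line A: polystyrene → 18.2; resin in primary form → 18.2.4; for construction → 18.2.4.1. Scheduled 18%. Rothland agreement on 18.2.4.2: 18.2.4.1 not covered; Rothland agreement on 18.2.1.2: 18.2.4.1 not covered. → 18%.
Line B: polystyrene → 18.2; tubing → 18.2.2; for packaging → 18.2.2.2. Scheduled 38%. Norvale agreement on 18.1: 18.2.2.2 not covered. → 38%.
Line C: polyethylene → 18.1; resin in primary form → 18.1.3; for construction → 18.1.3.3. Scheduled 33%. Norvale agreement on 18.1: CTH not met. → 33%.
Line D: polyethylene → 18.1; film → 18.1.1; general-purpose → 18.1.1.1. Scheduled 23%. Norvale agreement on 18.1: CTH met → 17% available; preferential 17%. → 17%.
Sum: 18% + 38% + 33% + 17% = 106%.

106%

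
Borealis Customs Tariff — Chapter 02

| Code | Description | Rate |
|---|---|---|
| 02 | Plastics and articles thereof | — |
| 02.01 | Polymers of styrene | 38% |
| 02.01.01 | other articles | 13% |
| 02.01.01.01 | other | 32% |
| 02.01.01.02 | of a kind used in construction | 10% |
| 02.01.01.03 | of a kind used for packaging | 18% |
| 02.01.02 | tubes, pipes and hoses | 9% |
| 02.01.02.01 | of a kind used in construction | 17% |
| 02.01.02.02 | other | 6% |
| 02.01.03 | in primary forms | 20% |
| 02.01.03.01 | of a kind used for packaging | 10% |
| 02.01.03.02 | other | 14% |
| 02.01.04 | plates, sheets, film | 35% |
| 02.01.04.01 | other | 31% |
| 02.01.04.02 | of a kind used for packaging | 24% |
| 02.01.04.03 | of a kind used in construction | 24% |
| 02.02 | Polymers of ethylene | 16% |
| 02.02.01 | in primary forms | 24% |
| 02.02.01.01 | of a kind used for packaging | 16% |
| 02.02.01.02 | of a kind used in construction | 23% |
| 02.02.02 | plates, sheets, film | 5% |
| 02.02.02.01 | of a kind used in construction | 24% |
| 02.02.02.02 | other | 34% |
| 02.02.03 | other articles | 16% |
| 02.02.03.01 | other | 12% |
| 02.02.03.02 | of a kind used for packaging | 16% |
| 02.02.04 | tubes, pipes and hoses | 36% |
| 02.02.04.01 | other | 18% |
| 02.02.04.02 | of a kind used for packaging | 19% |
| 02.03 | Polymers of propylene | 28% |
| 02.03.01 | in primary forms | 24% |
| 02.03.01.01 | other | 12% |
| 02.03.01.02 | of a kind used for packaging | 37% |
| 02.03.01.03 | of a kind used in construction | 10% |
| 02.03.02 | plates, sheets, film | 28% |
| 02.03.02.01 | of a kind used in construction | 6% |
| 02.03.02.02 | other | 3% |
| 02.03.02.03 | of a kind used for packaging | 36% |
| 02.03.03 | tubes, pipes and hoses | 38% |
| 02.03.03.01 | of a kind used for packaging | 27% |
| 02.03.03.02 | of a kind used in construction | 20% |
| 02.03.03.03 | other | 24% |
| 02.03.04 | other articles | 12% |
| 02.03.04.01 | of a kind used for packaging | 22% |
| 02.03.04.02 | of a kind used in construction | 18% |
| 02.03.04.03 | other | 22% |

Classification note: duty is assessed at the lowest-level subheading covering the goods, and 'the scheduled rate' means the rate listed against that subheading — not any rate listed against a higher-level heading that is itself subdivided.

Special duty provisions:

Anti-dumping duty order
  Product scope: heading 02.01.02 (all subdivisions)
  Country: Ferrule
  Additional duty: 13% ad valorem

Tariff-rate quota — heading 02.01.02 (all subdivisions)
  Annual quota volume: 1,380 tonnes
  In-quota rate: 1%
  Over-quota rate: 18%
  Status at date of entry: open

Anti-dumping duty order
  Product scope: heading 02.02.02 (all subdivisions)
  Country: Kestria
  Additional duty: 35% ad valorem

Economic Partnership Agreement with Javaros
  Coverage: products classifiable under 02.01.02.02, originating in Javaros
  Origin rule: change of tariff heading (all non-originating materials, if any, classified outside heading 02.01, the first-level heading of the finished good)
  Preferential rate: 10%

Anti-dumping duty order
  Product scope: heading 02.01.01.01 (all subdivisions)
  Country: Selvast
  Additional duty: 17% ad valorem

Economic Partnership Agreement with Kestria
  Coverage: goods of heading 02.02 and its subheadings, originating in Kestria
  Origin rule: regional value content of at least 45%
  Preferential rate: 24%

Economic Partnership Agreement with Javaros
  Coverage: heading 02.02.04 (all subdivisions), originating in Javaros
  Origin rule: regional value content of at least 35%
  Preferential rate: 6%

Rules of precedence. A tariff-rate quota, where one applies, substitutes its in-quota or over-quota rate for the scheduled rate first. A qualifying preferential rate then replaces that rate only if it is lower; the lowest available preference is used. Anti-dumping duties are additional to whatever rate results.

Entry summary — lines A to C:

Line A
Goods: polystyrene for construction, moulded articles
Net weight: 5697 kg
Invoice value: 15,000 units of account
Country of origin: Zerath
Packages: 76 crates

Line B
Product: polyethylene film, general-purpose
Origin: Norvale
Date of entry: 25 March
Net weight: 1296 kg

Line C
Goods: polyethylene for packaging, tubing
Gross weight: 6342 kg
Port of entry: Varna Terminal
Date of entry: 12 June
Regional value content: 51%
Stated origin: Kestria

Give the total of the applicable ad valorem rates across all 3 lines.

63%

Line A: polystyrene → 02.01; moulded articles → 02.01.01; for construction → 02.01.01.02. Scheduled 10%. No special measure applies. → 10%.
Line B: polyethylene → 02.02; film → 02.02.02; general-purpose → 02.02.02.02. Scheduled 34%. No special measure applies. → 34%.
Line C: polyethylene → 02.02; tubing → 02.02.04; for packaging → 02.02.04.02. Scheduled 19%. Kestria agreement on 02.02: RVC ≥ 45% → 24% available; preference 24% not lower than 19% → no reduction. → 19%.
Sum: 10% + 34% + 19% = 63%.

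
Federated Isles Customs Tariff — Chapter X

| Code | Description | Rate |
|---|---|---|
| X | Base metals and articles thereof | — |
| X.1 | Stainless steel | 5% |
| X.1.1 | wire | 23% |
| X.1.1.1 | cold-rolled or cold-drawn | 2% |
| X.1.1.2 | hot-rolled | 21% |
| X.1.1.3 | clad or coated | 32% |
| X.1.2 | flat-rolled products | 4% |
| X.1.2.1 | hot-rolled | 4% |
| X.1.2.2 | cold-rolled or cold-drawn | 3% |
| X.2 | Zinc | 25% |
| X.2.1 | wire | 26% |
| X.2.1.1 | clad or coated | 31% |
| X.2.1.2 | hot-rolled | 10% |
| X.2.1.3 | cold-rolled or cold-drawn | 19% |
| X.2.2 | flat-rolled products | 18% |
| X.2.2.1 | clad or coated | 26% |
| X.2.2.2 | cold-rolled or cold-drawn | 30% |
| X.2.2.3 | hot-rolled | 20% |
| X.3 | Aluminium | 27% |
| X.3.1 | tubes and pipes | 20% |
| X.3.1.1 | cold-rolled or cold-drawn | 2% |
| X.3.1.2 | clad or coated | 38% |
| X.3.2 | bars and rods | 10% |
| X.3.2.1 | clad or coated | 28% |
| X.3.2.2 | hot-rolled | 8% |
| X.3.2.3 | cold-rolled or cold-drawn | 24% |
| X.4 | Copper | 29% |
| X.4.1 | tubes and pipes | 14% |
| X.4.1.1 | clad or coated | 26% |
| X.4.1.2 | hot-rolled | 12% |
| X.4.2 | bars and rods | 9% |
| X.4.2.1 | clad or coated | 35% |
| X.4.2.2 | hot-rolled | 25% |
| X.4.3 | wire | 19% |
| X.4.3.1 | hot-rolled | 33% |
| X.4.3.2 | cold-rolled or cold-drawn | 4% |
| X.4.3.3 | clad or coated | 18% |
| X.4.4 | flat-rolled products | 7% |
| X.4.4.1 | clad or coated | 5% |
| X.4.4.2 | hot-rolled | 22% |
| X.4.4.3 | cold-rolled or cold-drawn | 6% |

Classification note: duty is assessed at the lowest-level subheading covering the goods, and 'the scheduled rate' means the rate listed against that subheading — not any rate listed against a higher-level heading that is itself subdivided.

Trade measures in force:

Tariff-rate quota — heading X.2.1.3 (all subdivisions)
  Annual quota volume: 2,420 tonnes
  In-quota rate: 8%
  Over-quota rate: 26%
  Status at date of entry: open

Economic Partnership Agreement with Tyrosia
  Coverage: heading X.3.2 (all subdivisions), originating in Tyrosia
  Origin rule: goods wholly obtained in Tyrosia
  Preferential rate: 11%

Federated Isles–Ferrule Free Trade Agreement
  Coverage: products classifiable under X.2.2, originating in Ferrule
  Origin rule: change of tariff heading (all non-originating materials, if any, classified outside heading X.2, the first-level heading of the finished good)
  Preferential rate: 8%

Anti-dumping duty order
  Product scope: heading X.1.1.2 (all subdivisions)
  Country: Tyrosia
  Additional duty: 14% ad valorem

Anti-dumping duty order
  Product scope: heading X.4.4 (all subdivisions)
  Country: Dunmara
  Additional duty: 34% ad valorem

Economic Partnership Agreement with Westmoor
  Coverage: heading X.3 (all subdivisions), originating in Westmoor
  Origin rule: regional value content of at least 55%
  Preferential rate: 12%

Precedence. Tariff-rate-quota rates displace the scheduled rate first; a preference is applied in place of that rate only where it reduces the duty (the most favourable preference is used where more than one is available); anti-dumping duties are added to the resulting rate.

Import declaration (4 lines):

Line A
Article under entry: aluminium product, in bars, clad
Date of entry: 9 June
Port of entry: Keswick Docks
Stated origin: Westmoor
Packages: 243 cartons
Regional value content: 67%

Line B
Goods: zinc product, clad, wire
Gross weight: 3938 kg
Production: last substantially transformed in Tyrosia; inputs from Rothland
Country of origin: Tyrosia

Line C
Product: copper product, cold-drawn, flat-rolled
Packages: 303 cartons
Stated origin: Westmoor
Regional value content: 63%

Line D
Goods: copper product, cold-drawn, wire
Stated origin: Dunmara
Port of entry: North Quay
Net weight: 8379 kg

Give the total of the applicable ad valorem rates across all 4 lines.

Line A: aluminium → X.3; in bars → X.3.2; clad → X.3.2.1. Scheduled 28%. Westmoor agreement on X.3: RVC ≥ 55% → 12% available; preferential 12%. → 12%.
Line B: zinc → X.2; wire → X.2.1; clad → X.2.1.1. Scheduled 31%. Tyrosia agreement on X.3.2: X.2.1.1 not covered. → 31%.
Line C: copper → X.4; flat-rolled → X.4.4; cold-drawn → X.4.4.3. Scheduled 6%. Westmoor agreement on X.3: X.4.4.3 not covered. → 6%.
Line D: copper → X.4; wire → X.4.3; cold-drawn → X.4.3.2. Scheduled 4%. No special measure applies. → 4%.
Sum: 12% + 31% + 6% + 4% = 53%.

53%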